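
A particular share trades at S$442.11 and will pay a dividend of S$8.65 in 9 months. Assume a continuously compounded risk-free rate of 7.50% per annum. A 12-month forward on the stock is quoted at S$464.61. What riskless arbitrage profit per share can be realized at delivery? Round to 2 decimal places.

S$3.12 per share

PV(dividends) I = 8.65·e^(−0.0750·9/12) = 8.1769
Fair forward F* = (S − I)·e^(rT) = (442.11 − 8.1769)·e^0.075000 = 433.9331 × 1.077884 = 467.7295
Market S$464.61 < fair 467.7295: forward underpriced → reverse cash-and-carry (short the stock, invest proceeds at r, pay the dividends, go long the forward).
Profit at T = |F_mkt − F*| = |464.61 − 467.7295| = S$3.12 per share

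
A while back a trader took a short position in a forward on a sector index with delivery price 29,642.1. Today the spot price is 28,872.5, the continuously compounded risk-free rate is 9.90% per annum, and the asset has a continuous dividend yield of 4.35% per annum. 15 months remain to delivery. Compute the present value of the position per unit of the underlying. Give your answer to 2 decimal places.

-1152.70

Current fair forward for the remaining 15 months: F = S·e^((r − q)·T), (r − q) = 0.0990 − 0.0435 = 0.0555
F = 28872.5 · e^(0.0555 × 15/12) = 28872.5 × 1.07183807 = 30946.6447
Value of long forward = (F − K)·e^(−rT) = (30946.6447 − 29642.1) · e^(−0.0990·15/12)
= 1304.5447 × 0.88360071 = 1152.70
Short position value = −(long value) = -1152.70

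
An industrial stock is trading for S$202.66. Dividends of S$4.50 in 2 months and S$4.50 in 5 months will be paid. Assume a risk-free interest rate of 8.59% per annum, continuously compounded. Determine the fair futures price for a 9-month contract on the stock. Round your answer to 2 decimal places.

PV(dividends) I = 4.50·e^(−0.0859·2/12) + 4.50·e^(−0.0859·5/12)
I = 4.4360 + 4.3418 = 8.7778
F = (S − I)·e^(rT) = (202.66 − 8.7778) · e^(0.0859·9/12)
= 193.8822 · e^0.064425 = 193.8822 × 1.066546 = S$206.78

S$206.78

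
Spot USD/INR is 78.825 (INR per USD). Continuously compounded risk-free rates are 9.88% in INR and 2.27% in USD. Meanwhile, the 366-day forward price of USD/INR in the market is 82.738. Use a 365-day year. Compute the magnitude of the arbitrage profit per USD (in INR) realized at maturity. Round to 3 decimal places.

Fair forward: F* = S·e^(carry·T), with carry = (r_INR − r_USD) = 0.0988 − 0.0227 = 0.0761
F* = 78.825 · e^(0.0761 × 366/365) = 78.825 · e^0.076308 = 78.825 × 1.079295 = 85.0754
Market 82.738 < fair 85.0754: forward underpriced → reverse cash-and-carry (short spot, go long the forward).
At maturity, profit = |F_mkt − F*| = |82.738 − 85.0754| = 2.337 per USD (in INR)

2.337 per USD (in INR)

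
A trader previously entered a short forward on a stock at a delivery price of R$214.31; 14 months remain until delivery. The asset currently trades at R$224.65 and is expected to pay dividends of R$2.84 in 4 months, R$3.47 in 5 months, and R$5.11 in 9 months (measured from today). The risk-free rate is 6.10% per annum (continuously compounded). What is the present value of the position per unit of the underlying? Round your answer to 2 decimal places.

-R$14.01

PV(remaining dividends) I = 2.84·e^(−0.0610·4/12) + 3.47·e^(−0.0610·5/12) + 5.11·e^(−0.0610·9/12) = 11.0472
Current forward F = (S − I)·e^(rT) = (224.65 − 11.0472)·e^(0.0610·14/12) = 213.6028 × 1.073760 = 229.3581
Value (long) = (F − K)·e^(−rT) = (229.3581 − 214.31) × 0.931307 = 14.0144
Short position value = −(long value) = -R$14.01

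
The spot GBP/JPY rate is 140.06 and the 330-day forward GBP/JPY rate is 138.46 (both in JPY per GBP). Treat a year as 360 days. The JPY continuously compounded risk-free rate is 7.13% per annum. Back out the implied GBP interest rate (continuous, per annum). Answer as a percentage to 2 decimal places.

F = S·e^((r_JPY − r_GBP)T) ⇒ r_GBP = r_JPY − ln(F/S)/T
ln(138.46/140.06) = -0.011489; /(330/360) = -0.012533
r_GBP = 0.0713 + 0.012533 = 0.083833
r_GBP = 8.38%

8.38%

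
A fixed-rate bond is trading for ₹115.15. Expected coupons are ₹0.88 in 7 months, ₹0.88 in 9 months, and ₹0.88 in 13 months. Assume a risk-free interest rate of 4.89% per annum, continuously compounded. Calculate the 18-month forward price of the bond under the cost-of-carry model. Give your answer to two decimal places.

₹121.18

PV(coupons) I = 0.88·e^(−0.0489·7/12) + 0.88·e^(−0.0489·9/12) + 0.88·e^(−0.0489·13/12)
I = 0.8553 + 0.8483 + 0.8346 = 2.5382
F = (S − I)·e^(rT) = (115.15 − 2.5382) · e^(0.0489·18/12)
= 112.6118 · e^0.073350 = 112.6118 × 1.076107 = ₹121.18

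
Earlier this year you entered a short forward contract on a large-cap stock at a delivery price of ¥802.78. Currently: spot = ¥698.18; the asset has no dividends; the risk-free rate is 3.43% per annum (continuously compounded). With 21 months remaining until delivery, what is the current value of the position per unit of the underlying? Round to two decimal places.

Current fair forward for the remaining 21 months: F = S·e^(r·T), r = 0.0343
F = 698.18 · e^(0.0343 × 21/12) = 698.18 × 1.061863 = 741.3715
Value of long forward = (F − K)·e^(−rT) = (741.3715 − 802.78) · e^(−0.0343·21/12)
= -61.4085 × 0.941741 = -57.83
Short position value = −(long value) = ¥57.83

¥57.83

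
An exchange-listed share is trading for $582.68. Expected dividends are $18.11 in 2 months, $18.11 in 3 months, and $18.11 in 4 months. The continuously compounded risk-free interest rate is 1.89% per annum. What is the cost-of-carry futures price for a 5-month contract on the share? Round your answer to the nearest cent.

PV(dividends) I = 18.11·e^(−0.0189·2/12) + 18.11·e^(−0.0189·3/12) + 18.11·e^(−0.0189·4/12)
I = 18.0530 + 18.0246 + 17.9963 = 54.0739
F = (S − I)·e^(rT) = (582.68 − 54.0739) · e^(0.0189·5/12)
= 528.6061 · e^0.007875 = 528.6061 × 1.007906 = $532.79

$532.79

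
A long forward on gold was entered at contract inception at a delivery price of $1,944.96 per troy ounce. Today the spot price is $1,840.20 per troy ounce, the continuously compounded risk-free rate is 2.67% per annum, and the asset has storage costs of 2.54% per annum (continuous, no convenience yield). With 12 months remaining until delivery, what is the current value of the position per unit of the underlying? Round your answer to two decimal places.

-$6.18 per troy ounce

Current fair forward for the remaining 12 months: F = S·e^((r + u)·T), (r + u) = 0.0267 + 0.0254 = 0.0521
F = 1840.20 · e^(0.0521 × 12/12) = 1840.20 × 1.05348109 = 1938.6159
Value of long forward = (F − K)·e^(−rT) = (1938.6159 − 1944.96) · e^(−0.0267·12/12)
= -6.3441 × 0.97365329 = -6.18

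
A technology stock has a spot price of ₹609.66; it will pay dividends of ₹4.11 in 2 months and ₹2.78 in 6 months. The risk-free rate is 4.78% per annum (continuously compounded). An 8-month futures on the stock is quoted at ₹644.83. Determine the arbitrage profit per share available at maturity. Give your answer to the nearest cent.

₹22.44 per share

PV(dividends) I = 4.11·e^(−0.0478·2/12) + 2.78·e^(−0.0478·6/12) = 6.7917
Fair futures F* = (S − I)·e^(rT) = (609.66 − 6.7917)·e^0.031867 = 602.8683 × 1.032380 = 622.3892
Market ₹644.83 > fair 622.3892: forward overpriced → cash-and-carry (borrow at r, buy the stock and collect the dividends, short the forward).
Profit at T = |F_mkt − F*| = |644.83 − 622.3892| = ₹22.44 per share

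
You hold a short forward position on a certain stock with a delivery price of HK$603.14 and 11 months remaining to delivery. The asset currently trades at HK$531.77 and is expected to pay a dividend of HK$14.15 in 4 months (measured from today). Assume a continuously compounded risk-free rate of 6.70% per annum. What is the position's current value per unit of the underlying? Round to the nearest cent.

HK$49.28

PV(remaining dividends) I = 14.15·e^(−0.0670·4/12) = 13.8375
Current forward F = (S − I)·e^(rT) = (531.77 − 13.8375)·e^(0.0670·11/12) = 517.9325 × 1.063342 = 550.7394
Value (long) = (F − K)·e^(−rT) = (550.7394 − 603.14) × 0.940431 = -49.2791
Short position value = −(long value) = HK$49.28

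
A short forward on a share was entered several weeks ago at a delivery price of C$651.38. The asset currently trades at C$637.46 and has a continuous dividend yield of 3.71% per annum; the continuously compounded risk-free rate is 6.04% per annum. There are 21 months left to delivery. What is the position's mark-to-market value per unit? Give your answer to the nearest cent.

Current fair forward for the remaining 21 months: F = S·e^((r − q)·T), (r − q) = 0.0604 − 0.0371 = 0.0233
F = 637.46 · e^(0.0233 × 21/12) = 637.46 × 1.041618 = 663.9898
Value of long forward = (F − K)·e^(−rT) = (663.9898 − 651.38) · e^(−0.0604·21/12)
= 12.6098 × 0.899695 = 11.34
Short position value = −(long value) = -C$11.34

-C$11.34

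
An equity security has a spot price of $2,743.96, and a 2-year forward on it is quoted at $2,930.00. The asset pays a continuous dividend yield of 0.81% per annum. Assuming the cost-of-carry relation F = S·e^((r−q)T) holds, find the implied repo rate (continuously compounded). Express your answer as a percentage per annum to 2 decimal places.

From F = S·e^((r−q)T): (r − q) = ln(F/S)/T
ln(2930.00/2743.96) = ln(1.067800) = 0.065600
(r − q) = 0.065600 / (2) = 0.032800
r = ln(F/S)/T + q = 0.032800 + 0.0081 = 0.040900
r = 4.09%

4.09%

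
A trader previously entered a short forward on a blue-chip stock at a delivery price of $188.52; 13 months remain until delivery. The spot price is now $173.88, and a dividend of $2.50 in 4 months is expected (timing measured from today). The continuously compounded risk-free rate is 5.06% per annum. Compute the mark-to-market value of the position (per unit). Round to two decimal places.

PV(remaining dividends) I = 2.50·e^(−0.0506·4/12) = 2.4582
Current forward F = (S − I)·e^(rT) = (173.88 − 2.4582)·e^(0.0506·13/12) = 171.4218 × 1.056347 = 181.0809
Value (long) = (F − K)·e^(−rT) = (181.0809 − 188.52) × 0.946659 = -7.0423
Short position value = −(long value) = $7.04

$7.04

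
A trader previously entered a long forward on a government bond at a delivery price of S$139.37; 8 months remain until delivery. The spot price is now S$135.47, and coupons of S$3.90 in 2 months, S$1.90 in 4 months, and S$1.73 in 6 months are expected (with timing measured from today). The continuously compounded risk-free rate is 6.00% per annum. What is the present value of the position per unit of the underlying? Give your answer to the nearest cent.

-S$5.84

PV(remaining coupons) I = 3.90·e^(−0.0600·2/12) + 1.90·e^(−0.0600·4/12) + 1.73·e^(−0.0600·6/12) = 7.4024
Current forward F = (S − I)·e^(rT) = (135.47 − 7.4024)·e^(0.0600·8/12) = 128.0676 × 1.040811 = 133.2942
Value (long) = (F − K)·e^(−rT) = (133.2942 − 139.37) × 0.960789 = -5.8376
Value = -S$5.84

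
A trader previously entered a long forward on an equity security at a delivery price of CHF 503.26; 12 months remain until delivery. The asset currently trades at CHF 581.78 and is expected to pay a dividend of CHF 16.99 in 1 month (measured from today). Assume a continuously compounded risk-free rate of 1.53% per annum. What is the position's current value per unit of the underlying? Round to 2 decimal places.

PV(remaining dividends) I = 16.99·e^(−0.0153·1/12) = 16.9684
Current forward F = (S − I)·e^(rT) = (581.78 − 16.9684)·e^(0.0153·12/12) = 564.8116 × 1.015418 = 573.5199
Value (long) = (F − K)·e^(−rT) = (573.5199 − 503.26) × 0.984816 = 69.1931
Value = CHF 69.19

CHF 69.19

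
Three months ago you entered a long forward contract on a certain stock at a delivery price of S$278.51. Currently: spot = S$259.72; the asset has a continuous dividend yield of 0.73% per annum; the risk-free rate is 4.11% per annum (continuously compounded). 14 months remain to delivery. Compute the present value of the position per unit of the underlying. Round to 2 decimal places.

-S$7.95

Current fair forward for the remaining 14 months: F = S·e^((r − q)·T), (r − q) = 0.0411 − 0.0073 = 0.0338
F = 259.72 · e^(0.0338 × 14/12) = 259.72 × 1.040221 = 270.1662
Value of long forward = (F − K)·e^(−rT) = (270.1662 − 278.51) · e^(−0.0411·14/12)
= -8.3438 × 0.953181 = -7.95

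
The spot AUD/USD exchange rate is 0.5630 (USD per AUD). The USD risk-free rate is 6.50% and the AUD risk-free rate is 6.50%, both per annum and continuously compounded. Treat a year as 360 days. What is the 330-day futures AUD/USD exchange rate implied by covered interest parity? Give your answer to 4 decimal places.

F = S·e^((r_USD − r_AUD)T) = 0.5630 · e^((0.0650 − 0.0650) × 330/360)
= 0.5630 · e^0.000000 = 0.5630 × 1.000000
F = 0.5630 USD per AUD

0.5630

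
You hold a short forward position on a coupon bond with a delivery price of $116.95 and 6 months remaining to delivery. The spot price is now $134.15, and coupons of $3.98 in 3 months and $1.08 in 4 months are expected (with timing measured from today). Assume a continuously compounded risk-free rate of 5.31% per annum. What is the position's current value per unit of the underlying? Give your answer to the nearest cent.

PV(remaining coupons) I = 3.98·e^(−0.0531·3/12) + 1.08·e^(−0.0531·4/12) = 4.9886
Current forward F = (S − I)·e^(rT) = (134.15 − 4.9886)·e^(0.0531·6/12) = 129.1614 × 1.026906 = 132.6366
Value (long) = (F − K)·e^(−rT) = (132.6366 − 116.95) × 0.973799 = 15.2756
Short position value = −(long value) = -$15.28

-$15.28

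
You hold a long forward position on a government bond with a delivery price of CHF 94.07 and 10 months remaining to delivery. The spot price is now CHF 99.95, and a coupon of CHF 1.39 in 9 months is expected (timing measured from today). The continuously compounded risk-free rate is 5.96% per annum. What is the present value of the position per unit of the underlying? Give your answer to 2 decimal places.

CHF 9.11

PV(remaining coupons) I = 1.39·e^(−0.0596·9/12) = 1.3292
Current forward F = (S − I)·e^(rT) = (99.95 − 1.3292)·e^(0.0596·10/12) = 98.6208 × 1.050921 = 103.6427
Value (long) = (F − K)·e^(−rT) = (103.6427 − 94.07) × 0.951547 = 9.1089
Value = CHF 9.11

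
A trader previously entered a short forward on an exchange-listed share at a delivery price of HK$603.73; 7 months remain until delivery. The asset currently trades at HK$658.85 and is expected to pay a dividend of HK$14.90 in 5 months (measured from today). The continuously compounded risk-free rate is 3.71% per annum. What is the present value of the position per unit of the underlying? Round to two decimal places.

-HK$53.37

PV(remaining dividends) I = 14.90·e^(−0.0371·5/12) = 14.6714
Current forward F = (S − I)·e^(rT) = (658.85 − 14.6714)·e^(0.0371·7/12) = 644.1786 × 1.021878 = 658.2719
Value (long) = (F − K)·e^(−rT) = (658.2719 − 603.73) × 0.978591 = 53.3742
Short position value = −(long value) = -HK$53.37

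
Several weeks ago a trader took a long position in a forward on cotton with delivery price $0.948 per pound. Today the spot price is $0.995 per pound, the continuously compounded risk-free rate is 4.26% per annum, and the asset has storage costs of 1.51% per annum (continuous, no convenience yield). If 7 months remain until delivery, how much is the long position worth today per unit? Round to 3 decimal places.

Current fair forward for the remaining 7 months: F = S·e^((r + u)·T), (r + u) = 0.0426 + 0.0151 = 0.0577
F = 0.995 · e^(0.0577 × 7/12) = 0.995 × 1.034231 = 1.0291
Value of long forward = (F − K)·e^(−rT) = (1.0291 − 0.948) · e^(−0.0426·7/12)
= 0.0811 × 0.975456 = 0.079

$0.079 per pound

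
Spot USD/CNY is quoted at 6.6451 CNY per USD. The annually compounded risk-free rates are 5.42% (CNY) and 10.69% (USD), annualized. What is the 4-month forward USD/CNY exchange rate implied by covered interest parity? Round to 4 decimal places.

6.5379

By covered interest parity, F = S · (1+r_CNY)^T / (1+r_USD)^T
= 6.6451 × 1.017750 / 1.034434 = 6.6451 × 0.983871
F = 6.5379 CNY per USD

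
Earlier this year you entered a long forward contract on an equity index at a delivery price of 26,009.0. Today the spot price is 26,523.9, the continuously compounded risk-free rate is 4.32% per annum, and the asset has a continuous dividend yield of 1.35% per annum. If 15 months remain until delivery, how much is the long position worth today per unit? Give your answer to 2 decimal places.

Current fair forward for the remaining 15 months: F = S·e^((r − q)·T), (r − q) = 0.0432 − 0.0135 = 0.0297
F = 26523.9 · e^(0.0297 × 15/12) = 26523.9 × 1.03782274 = 27527.1066
Value of long forward = (F − K)·e^(−rT) = (27527.1066 − 26009.0) · e^(−0.0432·15/12)
= 1518.1066 × 0.94743211 = 1438.30

1438.30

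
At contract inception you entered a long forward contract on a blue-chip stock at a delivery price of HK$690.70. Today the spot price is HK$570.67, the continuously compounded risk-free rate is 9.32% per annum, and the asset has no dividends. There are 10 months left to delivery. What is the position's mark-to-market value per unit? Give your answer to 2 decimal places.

-HK$68.42

Current fair forward for the remaining 10 months: F = S·e^(r·T), r = 0.0932
F = 570.67 · e^(0.0932 × 10/12) = 570.67 × 1.080762 = 616.7585
Value of long forward = (F − K)·e^(−rT) = (616.7585 − 690.70) · e^(−0.0932·10/12)
= -73.9415 × 0.925273 = -68.42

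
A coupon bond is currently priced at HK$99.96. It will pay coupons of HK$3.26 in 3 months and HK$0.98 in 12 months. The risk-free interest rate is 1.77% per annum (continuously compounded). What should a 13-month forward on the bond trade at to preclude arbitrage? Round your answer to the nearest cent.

PV(coupons) I = 3.26·e^(−0.0177·3/12) + 0.98·e^(−0.0177·12/12)
I = 3.2456 + 0.9628 = 4.2084
F = (S − I)·e^(rT) = (99.96 − 4.2084) · e^(0.0177·13/12)
= 95.7516 · e^0.019175 = 95.7516 × 1.019360 = HK$97.61

HK$97.61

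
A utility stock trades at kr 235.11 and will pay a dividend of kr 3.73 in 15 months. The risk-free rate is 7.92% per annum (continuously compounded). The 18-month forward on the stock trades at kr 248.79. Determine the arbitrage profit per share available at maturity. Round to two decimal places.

kr 12.17 per share

PV(dividends) I = 3.73·e^(−0.0792·15/12) = 3.3784
Fair forward F* = (S − I)·e^(rT) = (235.11 − 3.3784)·e^0.118800 = 231.7316 × 1.126145 = 260.9634
Market kr 248.79 < fair 260.9634: forward underpriced → reverse cash-and-carry (short the stock, invest proceeds at r, pay the dividends, go long the forward).
Profit at T = |F_mkt − F*| = |248.79 − 260.9634| = kr 12.17 per share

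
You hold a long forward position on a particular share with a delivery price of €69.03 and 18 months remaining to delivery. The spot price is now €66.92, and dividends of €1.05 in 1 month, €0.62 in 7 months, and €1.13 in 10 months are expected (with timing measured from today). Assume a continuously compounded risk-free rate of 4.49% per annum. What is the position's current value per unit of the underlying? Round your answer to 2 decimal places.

PV(remaining dividends) I = 1.05·e^(−0.0449·1/12) + 0.62·e^(−0.0449·7/12) + 1.13·e^(−0.0449·10/12) = 2.7386
Current forward F = (S − I)·e^(rT) = (66.92 − 2.7386)·e^(0.0449·18/12) = 64.1814 × 1.069670 = 68.6529
Value (long) = (F − K)·e^(−rT) = (68.6529 − 69.03) × 0.934868 = -0.3525
Value = -€0.35

-€0.35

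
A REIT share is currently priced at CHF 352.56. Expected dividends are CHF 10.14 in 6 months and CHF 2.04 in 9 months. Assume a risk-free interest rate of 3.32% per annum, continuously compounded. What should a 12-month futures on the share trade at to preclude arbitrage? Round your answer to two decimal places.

CHF 352.09

PV(dividends) I = 10.14·e^(−0.0332·6/12) + 2.04·e^(−0.0332·9/12)
I = 9.9731 + 1.9898 = 11.9629
F = (S − I)·e^(rT) = (352.56 − 11.9629) · e^(0.0332·12/12)
= 340.5971 · e^0.033200 = 340.5971 × 1.033757 = CHF 352.09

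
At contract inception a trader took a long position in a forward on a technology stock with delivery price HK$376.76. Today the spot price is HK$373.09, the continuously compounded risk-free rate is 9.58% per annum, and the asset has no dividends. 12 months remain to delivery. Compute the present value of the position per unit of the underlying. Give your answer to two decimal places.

HK$30.75

Current fair forward for the remaining 12 months: F = S·e^(r·T), r = 0.0958
F = 373.09 · e^(0.0958 × 12/12) = 373.09 × 1.100539 = 410.6001
Value of long forward = (F − K)·e^(−rT) = (410.6001 − 376.76) · e^(−0.0958·12/12)
= 33.8401 × 0.908646 = 30.75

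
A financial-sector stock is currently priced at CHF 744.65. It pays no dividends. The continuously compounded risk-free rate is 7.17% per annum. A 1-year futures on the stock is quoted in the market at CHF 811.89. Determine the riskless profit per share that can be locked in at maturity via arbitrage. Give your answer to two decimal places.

CHF 11.89 per share

Fair futures: F* = S·e^(carry·T), with carry = r = 0.0717
F* = 744.65 · e^(0.0717 × 12/12) = 744.65 · e^0.071700 = 744.65 × 1.074333 = CHF 800.0021
Market CHF 811.89 > fair CHF 800.0021: forward overpriced → cash-and-carry (buy spot, short the forward).
At maturity, profit = |F_mkt − F*| = |811.89 − 800.0021| = CHF 11.89 per share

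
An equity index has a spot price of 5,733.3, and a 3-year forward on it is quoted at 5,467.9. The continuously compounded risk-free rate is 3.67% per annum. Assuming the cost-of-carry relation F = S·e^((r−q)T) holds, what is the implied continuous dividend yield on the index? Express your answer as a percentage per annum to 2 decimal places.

From F = S·e^((r−q)T): (r − q) = ln(F/S)/T
ln(5467.9/5733.3) = ln(0.953709) = -0.047397
(r − q) = -0.047397 / (3) = -0.015799
q = r − ln(F/S)/T = 0.0367 + 0.015799 = 0.052499
q = 5.25%

5.25%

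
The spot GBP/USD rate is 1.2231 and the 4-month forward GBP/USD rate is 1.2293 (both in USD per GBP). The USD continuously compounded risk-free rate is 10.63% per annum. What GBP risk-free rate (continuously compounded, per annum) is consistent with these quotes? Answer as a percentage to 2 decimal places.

F = S·e^((r_USD − r_GBP)T) ⇒ r_GBP = r_USD − ln(F/S)/T
ln(1.2293/1.2231) = 0.005056; /(4/12) = 0.015168
r_GBP = 0.1063 − 0.015168 = 0.091132
r_GBP = 9.11%

9.11%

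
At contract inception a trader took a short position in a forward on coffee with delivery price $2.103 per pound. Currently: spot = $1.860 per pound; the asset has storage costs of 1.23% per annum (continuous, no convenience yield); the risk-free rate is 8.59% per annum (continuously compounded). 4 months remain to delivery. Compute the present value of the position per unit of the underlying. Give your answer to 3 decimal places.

Current fair forward for the remaining 4 months: F = S·e^((r + u)·T), (r + u) = 0.0859 + 0.0123 = 0.0982
F = 1.860 · e^(0.0982 × 4/12) = 1.860 × 1.033275 = 1.9219
Value of long forward = (F − K)·e^(−rT) = (1.9219 − 2.103) · e^(−0.0859·4/12)
= -0.1811 × 0.971773 = -0.176
Short position value = −(long value) = $0.176

$0.176 per pound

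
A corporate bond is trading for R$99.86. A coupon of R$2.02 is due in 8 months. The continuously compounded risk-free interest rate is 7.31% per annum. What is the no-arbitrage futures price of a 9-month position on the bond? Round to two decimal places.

R$103.46

PV(coupons) I = 2.02·e^(−0.0731·8/12)
I = 1.9239
F = (S − I)·e^(rT) = (99.86 − 1.9239) · e^(0.0731·9/12)
= 97.9361 · e^0.054825 = 97.9361 × 1.056356 = R$103.46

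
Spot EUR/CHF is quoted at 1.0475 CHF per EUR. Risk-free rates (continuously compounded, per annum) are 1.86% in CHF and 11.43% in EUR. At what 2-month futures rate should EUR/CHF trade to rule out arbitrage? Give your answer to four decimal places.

F = S·e^((r_CHF − r_EUR)T) = 1.0475 · e^((0.0186 − 0.1143) × 2/12)
= 1.0475 · e^-0.015950 = 1.0475 × 0.984177
F = 1.0309 CHF per EUR

1.0309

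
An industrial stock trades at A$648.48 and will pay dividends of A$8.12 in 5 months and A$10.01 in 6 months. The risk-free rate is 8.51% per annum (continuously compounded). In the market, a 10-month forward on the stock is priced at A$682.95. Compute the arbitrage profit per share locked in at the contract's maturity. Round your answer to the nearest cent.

PV(dividends) I = 8.12·e^(−0.0851·5/12) + 10.01·e^(−0.0851·6/12) = 17.4301
Fair forward F* = (S − I)·e^(rT) = (648.48 − 17.4301)·e^0.070917 = 631.0499 × 1.073492 = 677.4270
Market A$682.95 > fair 677.4270: forward overpriced → cash-and-carry (borrow at r, buy the stock and collect the dividends, short the forward).
Profit at T = |F_mkt − F*| = |682.95 − 677.4270| = A$5.52 per share

A$5.52 per share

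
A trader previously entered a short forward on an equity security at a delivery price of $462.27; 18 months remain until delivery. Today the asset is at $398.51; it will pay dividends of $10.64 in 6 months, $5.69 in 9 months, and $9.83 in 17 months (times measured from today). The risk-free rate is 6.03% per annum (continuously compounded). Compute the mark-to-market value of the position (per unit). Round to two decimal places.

PV(remaining dividends) I = 10.64·e^(−0.0603·6/12) + 5.69·e^(−0.0603·9/12) + 9.83·e^(−0.0603·17/12) = 24.7875
Current forward F = (S − I)·e^(rT) = (398.51 − 24.7875)·e^(0.0603·18/12) = 373.7225 × 1.094667 = 409.1017
Value (long) = (F − K)·e^(−rT) = (409.1017 − 462.27) × 0.913520 = -48.5703
Short position value = −(long value) = $48.57

$48.57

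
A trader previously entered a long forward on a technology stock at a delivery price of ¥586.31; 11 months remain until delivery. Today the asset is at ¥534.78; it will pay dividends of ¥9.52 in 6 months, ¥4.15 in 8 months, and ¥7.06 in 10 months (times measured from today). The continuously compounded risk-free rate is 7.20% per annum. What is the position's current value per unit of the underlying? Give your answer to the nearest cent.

PV(remaining dividends) I = 9.52·e^(−0.0720·6/12) + 4.15·e^(−0.0720·8/12) + 7.06·e^(−0.0720·10/12) = 19.7877
Current forward F = (S − I)·e^(rT) = (534.78 − 19.7877)·e^(0.0720·11/12) = 514.9923 × 1.068227 = 550.1287
Value (long) = (F − K)·e^(−rT) = (550.1287 − 586.31) × 0.936131 = -33.8704
Value = -¥33.87

-¥33.87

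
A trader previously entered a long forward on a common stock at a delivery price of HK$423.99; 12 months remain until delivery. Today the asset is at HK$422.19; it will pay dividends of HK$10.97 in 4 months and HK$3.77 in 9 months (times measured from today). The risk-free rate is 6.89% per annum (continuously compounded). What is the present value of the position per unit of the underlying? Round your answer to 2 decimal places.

HK$12.13

PV(remaining dividends) I = 10.97·e^(−0.0689·4/12) + 3.77·e^(−0.0689·9/12) = 14.3011
Current forward F = (S − I)·e^(rT) = (422.19 − 14.3011)·e^(0.0689·12/12) = 407.8889 × 1.071329 = 436.9832
Value (long) = (F − K)·e^(−rT) = (436.9832 − 423.99) × 0.933420 = 12.1281
Value = HK$12.13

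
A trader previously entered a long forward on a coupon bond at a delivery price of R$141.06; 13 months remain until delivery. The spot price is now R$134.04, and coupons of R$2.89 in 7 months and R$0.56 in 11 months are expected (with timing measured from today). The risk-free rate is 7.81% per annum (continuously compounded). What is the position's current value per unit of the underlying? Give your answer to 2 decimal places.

PV(remaining coupons) I = 2.89·e^(−0.0781·7/12) + 0.56·e^(−0.0781·11/12) = 3.2826
Current forward F = (S − I)·e^(rT) = (134.04 − 3.2826)·e^(0.0781·13/12) = 130.7574 × 1.088291 = 142.3021
Value (long) = (F − K)·e^(−rT) = (142.3021 − 141.06) × 0.918872 = 1.1413
Value = R$1.14

R$1.14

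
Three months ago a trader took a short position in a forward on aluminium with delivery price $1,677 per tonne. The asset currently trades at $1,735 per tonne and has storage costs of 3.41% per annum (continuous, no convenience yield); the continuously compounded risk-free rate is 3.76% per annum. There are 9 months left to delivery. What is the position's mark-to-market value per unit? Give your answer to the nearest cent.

-$149.58 per tonne

Current fair forward for the remaining 9 months: F = S·e^((r + u)·T), (r + u) = 0.0376 + 0.0341 = 0.0717
F = 1735 · e^(0.0717 × 9/12) = 1735 × 1.05524714 = 1830.8538
Value of long forward = (F − K)·e^(−rT) = (1830.8538 − 1677) · e^(−0.0376·9/12)
= 153.8538 × 0.97219391 = 149.58
Short position value = −(long value) = -$149.58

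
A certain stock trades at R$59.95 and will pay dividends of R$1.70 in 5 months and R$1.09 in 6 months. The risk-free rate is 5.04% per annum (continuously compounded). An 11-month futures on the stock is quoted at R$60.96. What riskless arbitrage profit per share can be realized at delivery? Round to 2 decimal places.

PV(dividends) I = 1.70·e^(−0.0504·5/12) + 1.09·e^(−0.0504·6/12) = 2.7275
Fair futures F* = (S − I)·e^(rT) = (59.95 − 2.7275)·e^0.046200 = 57.2225 × 1.047284 = 59.9282
Market R$60.96 > fair 59.9282: forward overpriced → cash-and-carry (borrow at r, buy the stock and collect the dividends, short the forward).
Profit at T = |F_mkt − F*| = |60.96 − 59.9282| = R$1.03 per share

R$1.03 per share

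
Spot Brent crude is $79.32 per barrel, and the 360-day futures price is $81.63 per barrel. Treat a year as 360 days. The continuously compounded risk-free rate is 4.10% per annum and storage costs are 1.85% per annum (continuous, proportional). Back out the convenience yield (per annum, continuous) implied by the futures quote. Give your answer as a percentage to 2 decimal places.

3.08%

F = S·e^((r+u−y)T) ⇒ (r+u−y) = ln(F/S)/T
ln(81.63/79.32) = 0.028707; /T ⇒ 0.028707
y = r + u − ln(F/S)/T = 0.0410 + 0.0185 − 0.028707 = 0.030793
y = 3.08%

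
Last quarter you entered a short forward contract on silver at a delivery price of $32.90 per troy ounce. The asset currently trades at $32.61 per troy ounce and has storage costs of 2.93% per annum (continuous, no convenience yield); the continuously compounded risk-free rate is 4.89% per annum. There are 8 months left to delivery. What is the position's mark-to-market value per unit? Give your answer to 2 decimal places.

-$1.41 per troy ounce

Current fair forward for the remaining 8 months: F = S·e^((r + u)·T), (r + u) = 0.0489 + 0.0293 = 0.0782
F = 32.61 · e^(0.0782 × 8/12) = 32.61 × 1.053516 = 34.3552
Value of long forward = (F − K)·e^(−rT) = (34.3552 − 32.90) · e^(−0.0489·8/12)
= 1.4552 × 0.967926 = 1.41
Short position value = −(long value) = -$1.41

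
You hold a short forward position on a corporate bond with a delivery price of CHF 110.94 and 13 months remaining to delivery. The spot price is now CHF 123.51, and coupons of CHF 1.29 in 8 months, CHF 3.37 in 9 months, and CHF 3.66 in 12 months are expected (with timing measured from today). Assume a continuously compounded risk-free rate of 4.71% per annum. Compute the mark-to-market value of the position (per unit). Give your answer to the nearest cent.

-CHF 10.09

PV(remaining coupons) I = 1.29·e^(−0.0471·8/12) + 3.37·e^(−0.0471·9/12) + 3.66·e^(−0.0471·12/12) = 7.9948
Current forward F = (S − I)·e^(rT) = (123.51 − 7.9948)·e^(0.0471·13/12) = 115.5152 × 1.052349 = 121.5623
Value (long) = (F − K)·e^(−rT) = (121.5623 − 110.94) × 0.950255 = 10.0939
Short position value = −(long value) = -CHF 10.09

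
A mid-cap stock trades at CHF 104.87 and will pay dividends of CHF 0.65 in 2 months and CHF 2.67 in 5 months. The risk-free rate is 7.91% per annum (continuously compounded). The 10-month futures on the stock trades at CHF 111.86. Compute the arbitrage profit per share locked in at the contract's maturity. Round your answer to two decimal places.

PV(dividends) I = 0.65·e^(−0.0791·2/12) + 2.67·e^(−0.0791·5/12) = 3.2249
Fair futures F* = (S − I)·e^(rT) = (104.87 − 3.2249)·e^0.065917 = 101.6451 × 1.068138 = 108.5710
Market CHF 111.86 > fair 108.5710: forward overpriced → cash-and-carry (borrow at r, buy the stock and collect the dividends, short the forward).
Profit at T = |F_mkt − F*| = |111.86 − 108.5710| = CHF 3.29 per share

CHF 3.29 per share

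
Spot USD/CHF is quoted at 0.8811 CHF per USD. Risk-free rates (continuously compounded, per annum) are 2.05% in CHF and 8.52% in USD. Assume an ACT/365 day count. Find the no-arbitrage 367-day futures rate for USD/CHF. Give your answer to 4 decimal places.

0.8256

F = S·e^((r_CHF − r_USD)T) = 0.8811 · e^((0.0205 − 0.0852) × 367/365)
= 0.8811 · e^-0.065055 = 0.8811 × 0.937016
F = 0.8256 CHF per USD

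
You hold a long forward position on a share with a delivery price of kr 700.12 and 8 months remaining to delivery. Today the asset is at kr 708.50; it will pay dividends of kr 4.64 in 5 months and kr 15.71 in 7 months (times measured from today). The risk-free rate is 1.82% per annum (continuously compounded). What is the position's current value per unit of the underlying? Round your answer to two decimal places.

PV(remaining dividends) I = 4.64·e^(−0.0182·5/12) + 15.71·e^(−0.0182·7/12) = 20.1490
Current forward F = (S − I)·e^(rT) = (708.50 − 20.1490)·e^(0.0182·8/12) = 688.3510 × 1.012207 = 696.7537
Value (long) = (F − K)·e^(−rT) = (696.7537 − 700.12) × 0.987940 = -3.3257
Value = -kr 3.33

-kr 3.33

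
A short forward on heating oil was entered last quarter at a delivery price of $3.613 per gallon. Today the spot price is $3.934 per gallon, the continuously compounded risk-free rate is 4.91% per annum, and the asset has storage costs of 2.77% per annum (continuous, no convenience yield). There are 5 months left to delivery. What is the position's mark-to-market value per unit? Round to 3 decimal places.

Current fair forward for the remaining 5 months: F = S·e^((r + u)·T), (r + u) = 0.0491 + 0.0277 = 0.0768
F = 3.934 · e^(0.0768 × 5/12) = 3.934 × 1.032518 = 4.0619
Value of long forward = (F − K)·e^(−rT) = (4.0619 − 3.613) · e^(−0.0491·5/12)
= 0.4489 × 0.979750 = 0.440
Short position value = −(long value) = -$0.440

-$0.440 per gallon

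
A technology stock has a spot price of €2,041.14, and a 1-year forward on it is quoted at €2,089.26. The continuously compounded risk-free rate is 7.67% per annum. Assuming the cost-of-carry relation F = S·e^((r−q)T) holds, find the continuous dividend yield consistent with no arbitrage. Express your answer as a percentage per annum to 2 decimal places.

From F = S·e^((r−q)T): (r − q) = ln(F/S)/T
ln(2089.26/2041.14) = ln(1.023575) = 0.023301
(r − q) = 0.023301 / (1) = 0.023301
q = r − ln(F/S)/T = 0.0767 − 0.023301 = 0.053399
q = 5.34%

5.34%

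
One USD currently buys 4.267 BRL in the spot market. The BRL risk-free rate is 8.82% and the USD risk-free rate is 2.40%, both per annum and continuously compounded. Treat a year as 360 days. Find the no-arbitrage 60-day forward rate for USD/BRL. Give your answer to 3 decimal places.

4.313

F = S·e^((r_BRL − r_USD)T) = 4.267 · e^((0.0882 − 0.0240) × 60/360)
= 4.267 · e^0.010700 = 4.267 × 1.010757
F = 4.313 BRL per USD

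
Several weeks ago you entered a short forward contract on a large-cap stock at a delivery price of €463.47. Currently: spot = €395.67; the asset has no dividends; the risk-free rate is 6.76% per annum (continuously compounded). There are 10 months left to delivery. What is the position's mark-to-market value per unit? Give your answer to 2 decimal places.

Current fair forward for the remaining 10 months: F = S·e^(r·T), r = 0.0676
F = 395.67 · e^(0.0676 × 10/12) = 395.67 × 1.057950 = 418.5991
Value of long forward = (F − K)·e^(−rT) = (418.5991 − 463.47) · e^(−0.0676·10/12)
= -44.8709 × 0.945224 = -42.41
Short position value = −(long value) = €42.41

€42.41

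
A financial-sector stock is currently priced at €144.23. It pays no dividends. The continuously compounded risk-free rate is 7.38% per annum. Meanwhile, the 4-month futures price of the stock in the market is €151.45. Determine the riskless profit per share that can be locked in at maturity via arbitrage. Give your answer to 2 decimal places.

€3.63 per share

Fair futures: F* = S·e^(carry·T), with carry = r = 0.0738
F* = 144.23 · e^(0.0738 × 4/12) = 144.23 · e^0.024600 = 144.23 × 1.024905 = €147.8220
Market €151.45 > fair €147.8220: forward overpriced → cash-and-carry (buy spot, short the forward).
At maturity, profit = |F_mkt − F*| = |151.45 − 147.8220| = €3.63 per share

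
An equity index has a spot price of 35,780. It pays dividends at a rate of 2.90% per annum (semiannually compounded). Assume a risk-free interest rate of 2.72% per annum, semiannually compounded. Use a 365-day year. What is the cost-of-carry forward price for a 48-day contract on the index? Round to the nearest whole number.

35,772

F = S · (1+r/2)^(2T) / (1+q/2)^(2T)
= 35780 × 1.003559 / 1.003793 = 35780 × 0.999767
F = 35,772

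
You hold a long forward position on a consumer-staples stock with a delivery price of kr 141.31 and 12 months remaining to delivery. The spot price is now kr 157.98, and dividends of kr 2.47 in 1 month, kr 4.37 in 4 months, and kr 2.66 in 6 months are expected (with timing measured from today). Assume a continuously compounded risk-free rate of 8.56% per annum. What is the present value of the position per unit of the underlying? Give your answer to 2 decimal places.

PV(remaining dividends) I = 2.47·e^(−0.0856·1/12) + 4.37·e^(−0.0856·4/12) + 2.66·e^(−0.0856·6/12) = 9.2481
Current forward F = (S − I)·e^(rT) = (157.98 − 9.2481)·e^(0.0856·12/12) = 148.7319 × 1.089370 = 162.0241
Value (long) = (F − K)·e^(−rT) = (162.0241 − 141.31) × 0.917961 = 19.0147
Value = kr 19.01

kr 19.01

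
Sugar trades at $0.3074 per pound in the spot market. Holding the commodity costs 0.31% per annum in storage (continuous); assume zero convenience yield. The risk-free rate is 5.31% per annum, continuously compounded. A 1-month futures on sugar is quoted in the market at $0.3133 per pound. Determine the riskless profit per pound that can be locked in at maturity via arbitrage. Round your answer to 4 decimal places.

Fair futures: F* = S·e^(carry·T), with carry = (r + u) = 0.0531 + 0.0031 = 0.0562
F* = 0.3074 · e^(0.0562 × 1/12) = 0.3074 · e^0.004683 = 0.3074 × 1.004694 = $0.3088
Market $0.3133 > fair $0.3088: forward overpriced → cash-and-carry (buy spot, short the forward).
At maturity, profit = |F_mkt − F*| = |0.3133 − 0.3088| = $0.0045 per pound

$0.0045 per pound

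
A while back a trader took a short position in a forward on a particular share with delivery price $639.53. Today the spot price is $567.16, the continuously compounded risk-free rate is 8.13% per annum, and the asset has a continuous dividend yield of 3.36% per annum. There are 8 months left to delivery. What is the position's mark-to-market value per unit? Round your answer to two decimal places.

Current fair forward for the remaining 8 months: F = S·e^((r − q)·T), (r − q) = 0.0813 − 0.0336 = 0.0477
F = 567.16 · e^(0.0477 × 8/12) = 567.16 × 1.032311 = 585.4855
Value of long forward = (F − K)·e^(−rT) = (585.4855 − 639.53) · e^(−0.0813·8/12)
= -54.0445 × 0.947243 = -51.19
Short position value = −(long value) = $51.19

$51.19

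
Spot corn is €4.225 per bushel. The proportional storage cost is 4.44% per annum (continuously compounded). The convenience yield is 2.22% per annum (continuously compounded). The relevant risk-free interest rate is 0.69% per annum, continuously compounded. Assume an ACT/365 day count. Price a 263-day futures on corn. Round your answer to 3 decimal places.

€4.315 per bushel

Net carry = r + u − y = 0.0069 + 0.0444 − 0.0222 = 0.0291
F = S·e^((r+u−y)T) = 4.225 · e^(0.0291 × 263/365) = 4.225 · e^0.020968
= 4.225 × 1.021189 = €4.315 per bushel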